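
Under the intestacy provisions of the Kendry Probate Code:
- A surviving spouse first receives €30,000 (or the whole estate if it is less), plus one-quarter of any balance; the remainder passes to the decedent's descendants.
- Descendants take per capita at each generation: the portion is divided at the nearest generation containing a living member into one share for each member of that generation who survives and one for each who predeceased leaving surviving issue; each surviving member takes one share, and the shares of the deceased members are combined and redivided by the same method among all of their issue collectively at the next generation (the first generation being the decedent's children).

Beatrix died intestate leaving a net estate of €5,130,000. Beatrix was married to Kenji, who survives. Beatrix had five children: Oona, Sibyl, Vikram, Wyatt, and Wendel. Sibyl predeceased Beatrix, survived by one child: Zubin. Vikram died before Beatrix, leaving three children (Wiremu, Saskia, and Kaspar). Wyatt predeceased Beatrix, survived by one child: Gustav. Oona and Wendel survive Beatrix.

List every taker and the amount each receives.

Kenji first takes €30,000, leaving a balance of €5,100,000. Kenji then takes one-quarter of the balance (€1,275,000), for a total of €1,305,000. The remaining €3,825,000 passes to the descendants.
The descendants' portion (€3,825,000) is divided at the children's generation into 5 shares of €765,000. Oona and Wendel each take €765,000. The 3 shares of the deceased (Sibyl, Vikram, and Wyatt) are combined into a pool of €2,295,000.
That pool (€2,295,000) is divided at the grandchildren's generation equally among Zubin, Wiremu, Saskia, Kaspar, and Gustav: €459,000 each.

Kenji: €1,305,000; Oona: €765,000; Zubin: €459,000; Wiremu: €459,000; Saskia: €459,000; Kaspar: €459,000; Gustav: €459,000; Wendel: €765,000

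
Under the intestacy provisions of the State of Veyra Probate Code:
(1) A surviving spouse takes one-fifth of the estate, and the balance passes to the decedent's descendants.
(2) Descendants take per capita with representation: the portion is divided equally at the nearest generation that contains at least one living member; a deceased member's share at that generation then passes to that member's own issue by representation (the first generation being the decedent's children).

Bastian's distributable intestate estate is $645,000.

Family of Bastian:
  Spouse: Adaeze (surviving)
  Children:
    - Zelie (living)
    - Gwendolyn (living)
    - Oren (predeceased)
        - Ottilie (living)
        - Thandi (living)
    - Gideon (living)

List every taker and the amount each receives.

Adaeze: $129,000; Zelie: $129,000; Gwendolyn: $129,000; Ottilie: $64,500; Thandi: $64,500; Gideon: $129,000

Adaeze takes one-fifth of $645,000 = $129,000. The remaining $516,000 passes to the descendants.
The descendants' portion ($516,000) is divided into 4 shares of $129,000: Zelie, Gwendolyn, and Gideon each take $129,000; Oren's $129,000 share passes to Oren's issue.
Oren's share ($129,000) is divided into 2 shares of $64,500: Ottilie and Thandi each take $64,500.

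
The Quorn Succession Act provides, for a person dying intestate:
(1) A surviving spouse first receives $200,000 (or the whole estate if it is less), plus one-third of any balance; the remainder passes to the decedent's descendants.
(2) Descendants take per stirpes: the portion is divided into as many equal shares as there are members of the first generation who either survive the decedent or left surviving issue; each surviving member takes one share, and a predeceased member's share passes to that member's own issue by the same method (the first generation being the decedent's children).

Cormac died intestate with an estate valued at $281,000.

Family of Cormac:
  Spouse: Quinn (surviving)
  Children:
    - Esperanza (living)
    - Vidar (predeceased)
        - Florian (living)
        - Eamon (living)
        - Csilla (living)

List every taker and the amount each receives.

Quinn: $227,000; Esperanza: $27,000; Florian: $9,000; Eamon: $9,000; Csilla: $9,000

Quinn first takes $200,000, leaving a balance of $81,000. Quinn then takes one-third of the balance ($27,000), for a total of $227,000. The remaining $54,000 passes to the descendants.
The descendants' portion ($54,000) is divided into 2 shares of $27,000: Esperanza takes $27,000; Vidar's $27,000 share passes to Vidar's issue.
Vidar's share ($27,000) is divided into 3 shares of $9,000: Florian, Eamon, and Csilla each take $9,000.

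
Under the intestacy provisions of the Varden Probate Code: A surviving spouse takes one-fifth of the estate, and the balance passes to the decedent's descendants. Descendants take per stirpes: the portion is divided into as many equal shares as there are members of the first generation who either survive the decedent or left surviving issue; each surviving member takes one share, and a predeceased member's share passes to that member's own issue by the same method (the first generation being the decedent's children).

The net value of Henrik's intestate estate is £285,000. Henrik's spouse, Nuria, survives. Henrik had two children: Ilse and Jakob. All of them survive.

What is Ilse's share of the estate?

Nuria takes one-fifth of £285,000 = £57,000. The remaining £228,000 passes to the descendants.
The descendants' portion (£228,000) is divided into 2 shares of £114,000: Ilse and Jakob each take £114,000.

Ilse receives £114,000.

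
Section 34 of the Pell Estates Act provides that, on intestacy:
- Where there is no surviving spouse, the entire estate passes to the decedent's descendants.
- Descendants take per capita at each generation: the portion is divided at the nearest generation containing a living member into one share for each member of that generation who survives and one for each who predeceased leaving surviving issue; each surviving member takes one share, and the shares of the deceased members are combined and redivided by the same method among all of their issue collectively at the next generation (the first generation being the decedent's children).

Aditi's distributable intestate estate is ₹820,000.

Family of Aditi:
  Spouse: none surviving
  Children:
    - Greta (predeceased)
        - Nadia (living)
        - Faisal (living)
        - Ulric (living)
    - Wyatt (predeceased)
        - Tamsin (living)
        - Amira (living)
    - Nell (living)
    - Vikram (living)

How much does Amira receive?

The entire ₹820,000 passes to the descendants.
That amount (₹820,000) is divided at the children's generation into 4 shares of ₹205,000. Nell and Vikram each take ₹205,000. The 2 shares of the deceased (Greta and Wyatt) are combined into a pool of ₹410,000.
That pool (₹410,000) is divided at the grandchildren's generation equally among Nadia, Faisal, Ulric, Tamsin, and Amira: ₹82,000 each.

Amira receives ₹82,000.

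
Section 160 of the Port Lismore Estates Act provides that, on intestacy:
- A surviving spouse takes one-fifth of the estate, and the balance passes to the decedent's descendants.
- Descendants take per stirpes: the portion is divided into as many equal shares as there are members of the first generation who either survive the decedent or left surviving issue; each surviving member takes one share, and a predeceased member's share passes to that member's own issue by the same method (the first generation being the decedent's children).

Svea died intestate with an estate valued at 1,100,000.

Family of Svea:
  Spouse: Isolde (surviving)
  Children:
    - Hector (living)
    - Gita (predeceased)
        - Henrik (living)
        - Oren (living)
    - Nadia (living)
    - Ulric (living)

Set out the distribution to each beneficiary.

Isolde: 220,000; Hector: 220,000; Henrik: 110,000; Oren: 110,000; Nadia: 220,000; Ulric: 220,000

Isolde takes one-fifth of 1,100,000 = 220,000. The remaining 880,000 passes to the descendants.
The descendants' portion (880,000) is divided into 4 shares of 220,000: Hector, Nadia, and Ulric each take 220,000; Gita's 220,000 share passes to Gita's issue.
Gita's share (220,000) is divided into 2 shares of 110,000: Henrik and Oren each take 110,000.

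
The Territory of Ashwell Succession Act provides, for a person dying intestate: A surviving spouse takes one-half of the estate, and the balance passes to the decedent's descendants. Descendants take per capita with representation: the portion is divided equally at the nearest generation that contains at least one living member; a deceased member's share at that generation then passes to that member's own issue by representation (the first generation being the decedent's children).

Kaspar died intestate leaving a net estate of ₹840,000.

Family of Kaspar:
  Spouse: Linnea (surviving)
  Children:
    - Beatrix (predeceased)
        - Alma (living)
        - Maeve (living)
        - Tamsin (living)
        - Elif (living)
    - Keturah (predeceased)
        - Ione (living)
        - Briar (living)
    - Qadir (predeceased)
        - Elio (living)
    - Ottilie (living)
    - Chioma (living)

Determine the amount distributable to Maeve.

Maeve receives ₹21,000.

Linnea takes one-half of ₹840,000 = ₹420,000. The remaining ₹420,000 passes to the descendants.
The descendants' portion (₹420,000) is divided into 5 shares of ₹84,000: Ottilie and Chioma each take ₹84,000; Beatrix's ₹84,000 share passes to Beatrix's issue; Keturah's ₹84,000 share passes to Keturah's issue; Qadir's ₹84,000 share passes to Qadir's issue.
Beatrix's share (₹84,000) is divided into 4 shares of ₹21,000: Alma, Maeve, Tamsin, and Elif each take ₹21,000.
Keturah's share (₹84,000) is divided into 2 shares of ₹42,000: Ione and Briar each take ₹42,000.
Qadir's share (₹84,000) passes entirely to Elio.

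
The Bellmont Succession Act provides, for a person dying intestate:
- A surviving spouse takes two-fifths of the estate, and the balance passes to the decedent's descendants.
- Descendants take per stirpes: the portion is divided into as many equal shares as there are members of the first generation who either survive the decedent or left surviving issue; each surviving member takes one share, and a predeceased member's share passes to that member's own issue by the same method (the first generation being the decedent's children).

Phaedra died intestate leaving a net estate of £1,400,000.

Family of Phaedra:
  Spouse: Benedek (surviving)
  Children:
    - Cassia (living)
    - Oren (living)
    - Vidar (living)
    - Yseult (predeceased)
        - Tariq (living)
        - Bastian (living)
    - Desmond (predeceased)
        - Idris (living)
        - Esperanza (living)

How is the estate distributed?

Benedek takes two-fifths of £1,400,000 = £560,000. The remaining £840,000 passes to the descendants.
The descendants' portion (£840,000) is divided into 5 shares of £168,000: Cassia, Oren, and Vidar each take £168,000; Yseult's £168,000 share passes to Yseult's issue; Desmond's £168,000 share passes to Desmond's issue.
Yseult's share (£168,000) is divided into 2 shares of £84,000: Tariq and Bastian each take £84,000.
Desmond's share (£168,000) is divided into 2 shares of £84,000: Idris and Esperanza each take £84,000.

Benedek: £560,000; Cassia: £168,000; Oren: £168,000; Vidar: £168,000; Tariq: £84,000; Bastian: £84,000; Idris: £84,000; Esperanza: £84,000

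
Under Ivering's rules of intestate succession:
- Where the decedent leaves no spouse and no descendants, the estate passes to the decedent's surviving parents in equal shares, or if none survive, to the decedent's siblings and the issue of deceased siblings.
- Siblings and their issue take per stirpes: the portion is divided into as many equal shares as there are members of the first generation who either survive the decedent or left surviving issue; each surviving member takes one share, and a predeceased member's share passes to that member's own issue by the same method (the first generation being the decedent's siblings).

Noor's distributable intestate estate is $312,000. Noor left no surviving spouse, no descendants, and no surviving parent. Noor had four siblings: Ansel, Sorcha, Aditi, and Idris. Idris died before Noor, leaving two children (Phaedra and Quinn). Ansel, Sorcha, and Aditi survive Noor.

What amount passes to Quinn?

Quinn receives $39,000.

The entire $312,000 passes to the siblings and their issue.
That amount ($312,000) is divided into 4 shares of $78,000: Ansel, Sorcha, and Aditi each take $78,000; Idris's $78,000 share passes to Idris's issue.
Idris's share ($78,000) is divided into 2 shares of $39,000: Phaedra and Quinn each take $39,000.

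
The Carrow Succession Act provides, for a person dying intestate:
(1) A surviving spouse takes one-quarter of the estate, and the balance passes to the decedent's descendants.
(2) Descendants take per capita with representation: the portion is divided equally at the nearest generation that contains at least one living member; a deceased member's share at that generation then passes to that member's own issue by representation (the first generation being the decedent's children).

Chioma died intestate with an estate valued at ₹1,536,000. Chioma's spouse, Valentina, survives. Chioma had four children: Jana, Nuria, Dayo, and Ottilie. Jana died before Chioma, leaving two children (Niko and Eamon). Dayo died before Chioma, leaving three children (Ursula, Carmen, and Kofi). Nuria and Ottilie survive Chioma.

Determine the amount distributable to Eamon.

Eamon receives ₹144,000.

Valentina takes one-quarter of ₹1,536,000 = ₹384,000. The remaining ₹1,152,000 passes to the descendants.
The descendants' portion (₹1,152,000) is divided into 4 shares of ₹288,000: Nuria and Ottilie each take ₹288,000; Jana's ₹288,000 share passes to Jana's issue; Dayo's ₹288,000 share passes to Dayo's issue.
Jana's share (₹288,000) is divided into 2 shares of ₹144,000: Niko and Eamon each take ₹144,000.
Dayo's share (₹288,000) is divided into 3 shares of ₹96,000: Ursula, Carmen, and Kofi each take ₹96,000.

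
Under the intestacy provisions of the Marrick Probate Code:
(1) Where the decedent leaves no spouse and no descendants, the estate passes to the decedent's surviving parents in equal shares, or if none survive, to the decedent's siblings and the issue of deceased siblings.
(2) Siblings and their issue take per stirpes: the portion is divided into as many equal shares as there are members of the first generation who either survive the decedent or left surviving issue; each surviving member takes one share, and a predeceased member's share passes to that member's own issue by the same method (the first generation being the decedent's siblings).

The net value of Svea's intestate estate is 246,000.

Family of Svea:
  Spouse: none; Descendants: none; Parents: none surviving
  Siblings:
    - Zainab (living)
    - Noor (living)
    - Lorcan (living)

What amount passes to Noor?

Noor receives 82,000.

The entire 246,000 passes to the siblings and their issue.
That amount (246,000) is divided into 3 shares of 82,000: Zainab, Noor, and Lorcan each take 82,000.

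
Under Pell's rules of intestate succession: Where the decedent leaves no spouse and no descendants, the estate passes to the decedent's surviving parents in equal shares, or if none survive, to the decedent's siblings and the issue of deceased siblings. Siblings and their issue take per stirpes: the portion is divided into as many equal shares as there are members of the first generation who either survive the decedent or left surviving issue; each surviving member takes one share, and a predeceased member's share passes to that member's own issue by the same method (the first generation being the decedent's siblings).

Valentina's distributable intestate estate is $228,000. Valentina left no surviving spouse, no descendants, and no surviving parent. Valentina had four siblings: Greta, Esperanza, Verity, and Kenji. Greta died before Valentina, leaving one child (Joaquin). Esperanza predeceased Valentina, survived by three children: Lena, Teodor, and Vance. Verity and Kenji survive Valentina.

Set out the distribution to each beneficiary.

The entire $228,000 passes to the siblings and their issue.
That amount ($228,000) is divided into 4 shares of $57,000: Verity and Kenji each take $57,000; Greta's $57,000 share passes to Greta's issue; Esperanza's $57,000 share passes to Esperanza's issue.
Greta's share ($57,000) passes entirely to Joaquin.
Esperanza's share ($57,000) is divided into 3 shares of $19,000: Lena, Teodor, and Vance each take $19,000.

Joaquin: $57,000; Lena: $19,000; Teodor: $19,000; Vance: $19,000; Verity: $57,000; Kenji: $57,000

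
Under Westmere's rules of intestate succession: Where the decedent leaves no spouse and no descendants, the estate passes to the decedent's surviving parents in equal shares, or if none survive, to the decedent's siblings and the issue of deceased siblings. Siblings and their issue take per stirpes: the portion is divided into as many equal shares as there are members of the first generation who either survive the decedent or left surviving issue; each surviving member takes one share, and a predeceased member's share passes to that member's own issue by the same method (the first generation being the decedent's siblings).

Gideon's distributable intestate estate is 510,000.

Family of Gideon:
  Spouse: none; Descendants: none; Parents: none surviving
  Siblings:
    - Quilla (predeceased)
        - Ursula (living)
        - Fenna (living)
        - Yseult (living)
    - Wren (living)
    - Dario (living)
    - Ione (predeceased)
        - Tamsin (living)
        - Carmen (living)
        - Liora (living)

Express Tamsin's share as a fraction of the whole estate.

The entire 510,000 passes to the siblings and their issue.
That amount (510,000) is divided into 4 shares of 127,500: Wren and Dario each take 127,500; Quilla's 127,500 share passes to Quilla's issue; Ione's 127,500 share passes to Ione's issue.
Quilla's share (127,500) is divided into 3 shares of 42,500: Ursula, Fenna, and Yseult each take 42,500.
Ione's share (127,500) is divided into 3 shares of 42,500: Tamsin, Carmen, and Liora each take 42,500.

Tamsin receives 1/12 of the estate.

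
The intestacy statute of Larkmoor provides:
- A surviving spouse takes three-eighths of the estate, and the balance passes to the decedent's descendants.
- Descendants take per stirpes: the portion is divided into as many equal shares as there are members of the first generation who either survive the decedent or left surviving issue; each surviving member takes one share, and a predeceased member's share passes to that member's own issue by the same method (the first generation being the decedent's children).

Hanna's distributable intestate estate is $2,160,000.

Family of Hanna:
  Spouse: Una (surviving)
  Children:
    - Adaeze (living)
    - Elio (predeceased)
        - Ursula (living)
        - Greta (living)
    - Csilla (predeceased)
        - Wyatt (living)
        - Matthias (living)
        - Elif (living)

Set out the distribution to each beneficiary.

Una takes three-eighths of $2,160,000 = $810,000. The remaining $1,350,000 passes to the descendants.
The descendants' portion ($1,350,000) is divided into 3 shares of $450,000: Adaeze takes $450,000; Elio's $450,000 share passes to Elio's issue; Csilla's $450,000 share passes to Csilla's issue.
Elio's share ($450,000) is divided into 2 shares of $225,000: Ursula and Greta each take $225,000.
Csilla's share ($450,000) is divided into 3 shares of $150,000: Wyatt, Matthias, and Elif each take $150,000.

Una: $810,000; Adaeze: $450,000; Ursula: $225,000; Greta: $225,000; Wyatt: $150,000; Matthias: $150,000; Elif: $150,000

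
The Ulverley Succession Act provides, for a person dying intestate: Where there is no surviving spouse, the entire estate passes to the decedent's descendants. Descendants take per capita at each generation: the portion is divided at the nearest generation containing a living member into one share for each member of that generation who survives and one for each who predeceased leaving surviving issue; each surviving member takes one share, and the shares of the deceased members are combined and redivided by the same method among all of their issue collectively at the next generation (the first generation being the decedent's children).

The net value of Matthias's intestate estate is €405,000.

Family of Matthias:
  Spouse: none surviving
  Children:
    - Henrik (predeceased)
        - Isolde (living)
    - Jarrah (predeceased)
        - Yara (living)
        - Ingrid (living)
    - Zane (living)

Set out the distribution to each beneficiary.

Isolde: €90,000; Yara: €90,000; Ingrid: €90,000; Zane: €135,000

The entire €405,000 passes to the descendants.
That amount (€405,000) is divided at the children's generation into 3 shares of €135,000. Zane takes €135,000. The 2 shares of the deceased (Henrik and Jarrah) are combined into a pool of €270,000.
That pool (€270,000) is divided at the grandchildren's generation equally among Isolde, Yara, and Ingrid: €90,000 each.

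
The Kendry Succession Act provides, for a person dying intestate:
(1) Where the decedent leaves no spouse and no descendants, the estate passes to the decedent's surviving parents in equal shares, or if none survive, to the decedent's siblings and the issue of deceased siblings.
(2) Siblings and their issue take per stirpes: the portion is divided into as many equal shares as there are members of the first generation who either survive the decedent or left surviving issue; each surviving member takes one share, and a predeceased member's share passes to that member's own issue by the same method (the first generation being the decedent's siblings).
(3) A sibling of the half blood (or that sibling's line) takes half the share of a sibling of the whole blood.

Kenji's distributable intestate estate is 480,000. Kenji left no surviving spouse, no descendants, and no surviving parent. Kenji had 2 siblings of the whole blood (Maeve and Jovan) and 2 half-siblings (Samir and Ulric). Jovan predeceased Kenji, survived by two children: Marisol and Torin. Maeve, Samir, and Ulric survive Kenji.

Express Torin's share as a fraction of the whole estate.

The entire 480,000 passes to the siblings and their issue.
Counting each half-blood sibling's line as half a unit, there are 3 units in 480,000, so one unit is 160,000. Whole-blood lines (Maeve and Jovan) take 160,000 each; half-blood lines (Samir and Ulric) take 80,000 each.
Jovan's share (160,000) is divided into 2 shares of 80,000: Marisol and Torin each take 80,000.

Torin receives 1/6 of the estate.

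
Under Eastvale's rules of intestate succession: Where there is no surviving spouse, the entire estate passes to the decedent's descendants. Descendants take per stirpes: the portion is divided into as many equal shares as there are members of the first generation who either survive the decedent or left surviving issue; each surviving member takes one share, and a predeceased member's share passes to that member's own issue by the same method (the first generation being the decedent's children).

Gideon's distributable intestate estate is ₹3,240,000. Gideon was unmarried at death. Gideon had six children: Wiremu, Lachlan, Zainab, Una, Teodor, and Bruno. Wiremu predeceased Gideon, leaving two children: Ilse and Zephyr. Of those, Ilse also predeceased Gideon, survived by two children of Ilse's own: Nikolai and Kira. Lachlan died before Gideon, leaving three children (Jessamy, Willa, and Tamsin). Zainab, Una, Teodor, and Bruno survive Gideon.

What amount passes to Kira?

The entire ₹3,240,000 passes to the descendants.
That amount (₹3,240,000) is divided into 6 shares of ₹540,000: Zainab, Una, Teodor, and Bruno each take ₹540,000; Wiremu's ₹540,000 share passes to Wiremu's issue; Lachlan's ₹540,000 share passes to Lachlan's issue.
Wiremu's share (₹540,000) is divided into 2 shares of ₹270,000: Zephyr takes ₹270,000; Ilse's ₹270,000 share passes to Ilse's issue.
Ilse's share (₹270,000) is divided into 2 shares of ₹135,000: Nikolai and Kira each take ₹135,000.
Lachlan's share (₹540,000) is divided into 3 shares of ₹180,000: Jessamy, Willa, and Tamsin each take ₹180,000.

Kira receives ₹135,000.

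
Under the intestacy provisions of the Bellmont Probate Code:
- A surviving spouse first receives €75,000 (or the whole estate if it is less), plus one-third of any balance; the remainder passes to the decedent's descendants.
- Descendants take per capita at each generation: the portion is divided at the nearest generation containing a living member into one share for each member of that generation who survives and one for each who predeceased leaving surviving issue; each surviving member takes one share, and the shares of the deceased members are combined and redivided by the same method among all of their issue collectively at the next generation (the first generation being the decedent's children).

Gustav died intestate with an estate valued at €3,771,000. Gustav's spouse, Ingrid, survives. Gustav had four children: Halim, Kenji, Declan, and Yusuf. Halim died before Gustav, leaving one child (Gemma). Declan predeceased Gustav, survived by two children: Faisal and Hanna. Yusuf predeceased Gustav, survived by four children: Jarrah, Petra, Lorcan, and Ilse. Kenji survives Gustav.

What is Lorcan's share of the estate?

Ingrid first takes €75,000, leaving a balance of €3,696,000. Ingrid then takes one-third of the balance (€1,232,000), for a total of €1,307,000. The remaining €2,464,000 passes to the descendants.
The descendants' portion (€2,464,000) is divided at the children's generation into 4 shares of €616,000. Kenji takes €616,000. The 3 shares of the deceased (Halim, Declan, and Yusuf) are combined into a pool of €1,848,000.
That pool (€1,848,000) is divided at the grandchildren's generation equally among Gemma, Faisal, Hanna, Jarrah, Petra, Lorcan, and Ilse: €264,000 each.

Lorcan receives €264,000.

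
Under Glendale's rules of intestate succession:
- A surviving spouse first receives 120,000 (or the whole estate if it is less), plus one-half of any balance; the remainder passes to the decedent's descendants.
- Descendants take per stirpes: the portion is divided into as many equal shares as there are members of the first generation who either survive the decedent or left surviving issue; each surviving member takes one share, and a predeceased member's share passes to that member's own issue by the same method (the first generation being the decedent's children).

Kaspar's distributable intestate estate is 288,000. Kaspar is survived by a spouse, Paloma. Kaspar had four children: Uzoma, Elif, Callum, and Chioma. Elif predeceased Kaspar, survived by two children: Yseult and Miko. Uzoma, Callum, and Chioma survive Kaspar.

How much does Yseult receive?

Paloma first takes 120,000, leaving a balance of 168,000. Paloma then takes one-half of the balance (84,000), for a total of 204,000. The remaining 84,000 passes to the descendants.
The descendants' portion (84,000) is divided into 4 shares of 21,000: Uzoma, Callum, and Chioma each take 21,000; Elif's 21,000 share passes to Elif's issue.
Elif's share (21,000) is divided into 2 shares of 10,500: Yseult and Miko each take 10,500.

Yseult receives 10,500.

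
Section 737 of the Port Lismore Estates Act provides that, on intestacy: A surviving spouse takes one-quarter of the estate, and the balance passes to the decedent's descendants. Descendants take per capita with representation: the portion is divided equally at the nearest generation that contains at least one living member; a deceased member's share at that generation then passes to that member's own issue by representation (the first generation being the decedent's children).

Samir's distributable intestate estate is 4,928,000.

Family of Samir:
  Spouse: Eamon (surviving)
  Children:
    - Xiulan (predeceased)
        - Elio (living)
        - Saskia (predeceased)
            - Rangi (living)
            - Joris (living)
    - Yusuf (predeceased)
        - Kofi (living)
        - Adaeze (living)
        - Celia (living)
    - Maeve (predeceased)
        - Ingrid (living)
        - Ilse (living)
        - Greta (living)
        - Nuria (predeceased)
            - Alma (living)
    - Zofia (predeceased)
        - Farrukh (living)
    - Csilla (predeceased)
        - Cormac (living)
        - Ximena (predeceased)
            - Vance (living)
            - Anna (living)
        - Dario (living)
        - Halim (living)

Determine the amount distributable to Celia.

Eamon takes one-quarter of 4,928,000 = 1,232,000. The remaining 3,696,000 passes to the descendants.
No child survives, so the initial division is made at the grandchildren's generation.
The descendants' portion (3,696,000) is divided into 14 shares of 264,000: Elio, Kofi, Adaeze, Celia, Ingrid, Ilse, Greta, Farrukh, Cormac, Dario, and Halim each take 264,000; Saskia's 264,000 share passes to Saskia's issue; Nuria's 264,000 share passes to Nuria's issue; Ximena's 264,000 share passes to Ximena's issue.
Saskia's share (264,000) is divided into 2 shares of 132,000: Rangi and Joris each take 132,000.
Nuria's share (264,000) passes entirely to Alma.
Ximena's share (264,000) is divided into 2 shares of 132,000: Vance and Anna each take 132,000.

Celia receives 264,000.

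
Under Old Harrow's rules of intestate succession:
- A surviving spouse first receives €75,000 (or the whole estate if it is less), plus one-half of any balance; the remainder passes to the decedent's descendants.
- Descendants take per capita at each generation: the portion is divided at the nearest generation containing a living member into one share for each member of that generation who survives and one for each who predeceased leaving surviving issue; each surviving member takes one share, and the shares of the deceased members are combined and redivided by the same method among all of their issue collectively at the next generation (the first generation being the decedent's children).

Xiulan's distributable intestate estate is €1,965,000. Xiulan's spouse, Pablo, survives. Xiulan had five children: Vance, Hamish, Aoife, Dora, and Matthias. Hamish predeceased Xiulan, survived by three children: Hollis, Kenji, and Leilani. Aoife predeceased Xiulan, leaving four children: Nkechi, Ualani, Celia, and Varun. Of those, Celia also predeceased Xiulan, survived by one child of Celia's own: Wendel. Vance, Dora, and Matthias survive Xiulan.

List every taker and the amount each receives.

Pablo: €1,020,000; Vance: €189,000; Hollis: €54,000; Kenji: €54,000; Leilani: €54,000; Nkechi: €54,000; Ualani: €54,000; Wendel: €54,000; Varun: €54,000; Dora: €189,000; Matthias: €189,000

Pablo first takes €75,000, leaving a balance of €1,890,000. Pablo then takes one-half of the balance (€945,000), for a total of €1,020,000. The remaining €945,000 passes to the descendants.
The descendants' portion (€945,000) is divided at the children's generation into 5 shares of €189,000. Vance, Dora, and Matthias each take €189,000. The 2 shares of the deceased (Hamish and Aoife) are combined into a pool of €378,000.
That pool (€378,000) is divided at the grandchildren's generation into 7 shares of €54,000. Hollis, Kenji, Leilani, Nkechi, Ualani, and Varun each take €54,000. The remaining share for the deceased Celia (€54,000) is carried to the next generation.
That pool (€54,000) passes entirely to Wendel, the sole taker at the great-grandchildren's generation.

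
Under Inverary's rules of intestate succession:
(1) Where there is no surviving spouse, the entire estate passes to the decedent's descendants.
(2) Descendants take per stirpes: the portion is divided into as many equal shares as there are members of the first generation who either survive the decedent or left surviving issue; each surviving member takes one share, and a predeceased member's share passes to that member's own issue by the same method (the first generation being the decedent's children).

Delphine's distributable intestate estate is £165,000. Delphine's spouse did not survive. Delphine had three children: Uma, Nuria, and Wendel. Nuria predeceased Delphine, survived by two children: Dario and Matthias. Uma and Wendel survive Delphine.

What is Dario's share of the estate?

The entire £165,000 passes to the descendants.
That amount (£165,000) is divided into 3 shares of £55,000: Uma and Wendel each take £55,000; Nuria's £55,000 share passes to Nuria's issue.
Nuria's share (£55,000) is divided into 2 shares of £27,500: Dario and Matthias each take £27,500.

Dario receives £27,500.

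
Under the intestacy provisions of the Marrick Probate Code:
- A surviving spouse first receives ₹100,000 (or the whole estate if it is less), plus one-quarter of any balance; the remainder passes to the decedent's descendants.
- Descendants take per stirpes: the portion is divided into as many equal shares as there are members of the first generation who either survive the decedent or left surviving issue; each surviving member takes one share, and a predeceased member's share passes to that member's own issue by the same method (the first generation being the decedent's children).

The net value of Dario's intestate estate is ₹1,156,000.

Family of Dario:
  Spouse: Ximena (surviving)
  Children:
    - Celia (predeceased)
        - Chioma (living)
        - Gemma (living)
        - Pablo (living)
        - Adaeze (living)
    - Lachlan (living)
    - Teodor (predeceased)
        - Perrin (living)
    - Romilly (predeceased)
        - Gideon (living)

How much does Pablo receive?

Ximena first takes ₹100,000, leaving a balance of ₹1,056,000. Ximena then takes one-quarter of the balance (₹264,000), for a total of ₹364,000. The remaining ₹792,000 passes to the descendants.
The descendants' portion (₹792,000) is divided into 4 shares of ₹198,000: Lachlan takes ₹198,000; Celia's ₹198,000 share passes to Celia's issue; Teodor's ₹198,000 share passes to Teodor's issue; Romilly's ₹198,000 share passes to Romilly's issue.
Celia's share (₹198,000) is divided into 4 shares of ₹49,500: Chioma, Gemma, Pablo, and Adaeze each take ₹49,500.
Teodor's share (₹198,000) passes entirely to Perrin.
Romilly's share (₹198,000) passes entirely to Gideon.

Pablo receives ₹49,500.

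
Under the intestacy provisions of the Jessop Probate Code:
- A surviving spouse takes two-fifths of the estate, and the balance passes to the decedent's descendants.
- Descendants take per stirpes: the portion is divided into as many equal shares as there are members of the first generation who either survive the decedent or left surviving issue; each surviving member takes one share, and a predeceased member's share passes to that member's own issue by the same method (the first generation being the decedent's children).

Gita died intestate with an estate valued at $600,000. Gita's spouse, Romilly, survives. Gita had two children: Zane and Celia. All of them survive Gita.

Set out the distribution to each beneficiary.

Romilly takes two-fifths of $600,000 = $240,000. The remaining $360,000 passes to the descendants.
The descendants' portion ($360,000) is divided into 2 shares of $180,000: Zane and Celia each take $180,000.

Romilly: $240,000; Zane: $180,000; Celia: $180,000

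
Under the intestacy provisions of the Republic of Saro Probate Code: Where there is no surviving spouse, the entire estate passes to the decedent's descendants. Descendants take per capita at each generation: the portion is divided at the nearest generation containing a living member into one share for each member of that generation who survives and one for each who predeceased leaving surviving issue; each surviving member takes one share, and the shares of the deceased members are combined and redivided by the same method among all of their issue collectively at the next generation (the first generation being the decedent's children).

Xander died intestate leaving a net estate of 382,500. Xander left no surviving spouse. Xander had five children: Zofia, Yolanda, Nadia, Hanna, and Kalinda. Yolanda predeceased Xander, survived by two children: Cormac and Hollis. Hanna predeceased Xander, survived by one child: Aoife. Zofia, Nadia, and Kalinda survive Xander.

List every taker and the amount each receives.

The entire 382,500 passes to the descendants.
That amount (382,500) is divided at the children's generation into 5 shares of 76,500. Zofia, Nadia, and Kalinda each take 76,500. The 2 shares of the deceased (Yolanda and Hanna) are combined into a pool of 153,000.
That pool (153,000) is divided at the grandchildren's generation equally among Cormac, Hollis, and Aoife: 51,000 each.

Zofia: 76,500; Cormac: 51,000; Hollis: 51,000; Nadia: 76,500; Aoife: 51,000; Kalinda: 76,500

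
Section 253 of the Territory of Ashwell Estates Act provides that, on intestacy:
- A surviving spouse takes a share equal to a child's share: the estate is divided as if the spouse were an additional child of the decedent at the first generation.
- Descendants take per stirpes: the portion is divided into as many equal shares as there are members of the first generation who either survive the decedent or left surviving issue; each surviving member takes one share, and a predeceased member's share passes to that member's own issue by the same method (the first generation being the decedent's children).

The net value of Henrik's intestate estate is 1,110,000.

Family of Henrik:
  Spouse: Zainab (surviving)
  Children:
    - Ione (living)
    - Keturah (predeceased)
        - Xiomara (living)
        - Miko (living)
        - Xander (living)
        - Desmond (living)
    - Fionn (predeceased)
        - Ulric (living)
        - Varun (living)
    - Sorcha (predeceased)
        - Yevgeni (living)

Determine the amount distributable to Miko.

Miko receives 55,500.

The spouse counts as an additional share at the children's level, so there are 5 primary shares of 222,000. Zainab takes one such share (222,000).
The children's combined portion (888,000) is divided into 4 shares of 222,000: Ione takes 222,000; Keturah's 222,000 share passes to Keturah's issue; Fionn's 222,000 share passes to Fionn's issue; Sorcha's 222,000 share passes to Sorcha's issue.
Keturah's share (222,000) is divided into 4 shares of 55,500: Xiomara, Miko, Xander, and Desmond each take 55,500.
Fionn's share (222,000) is divided into 2 shares of 111,000: Ulric and Varun each take 111,000.
Sorcha's share (222,000) passes entirely to Yevgeni.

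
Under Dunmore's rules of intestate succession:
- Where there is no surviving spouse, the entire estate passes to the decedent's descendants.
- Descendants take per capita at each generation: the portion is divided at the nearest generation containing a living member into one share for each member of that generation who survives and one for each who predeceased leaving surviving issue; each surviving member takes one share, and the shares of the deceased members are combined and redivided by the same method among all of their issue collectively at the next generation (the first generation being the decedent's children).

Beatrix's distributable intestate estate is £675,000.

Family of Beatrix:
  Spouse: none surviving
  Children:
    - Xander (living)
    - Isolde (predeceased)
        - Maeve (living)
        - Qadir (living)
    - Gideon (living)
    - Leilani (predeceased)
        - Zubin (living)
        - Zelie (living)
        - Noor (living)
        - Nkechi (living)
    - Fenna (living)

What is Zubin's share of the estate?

Zubin receives £45,000.

The entire £675,000 passes to the descendants.
That amount (£675,000) is divided at the children's generation into 5 shares of £135,000. Xander, Gideon, and Fenna each take £135,000. The 2 shares of the deceased (Isolde and Leilani) are combined into a pool of £270,000.
That pool (£270,000) is divided at the grandchildren's generation equally among Maeve, Qadir, Zubin, Zelie, Noor, and Nkechi: £45,000 each.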